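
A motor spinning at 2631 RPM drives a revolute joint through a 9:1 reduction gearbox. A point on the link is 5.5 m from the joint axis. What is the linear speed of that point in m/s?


omega_motor = 2631 * 2*pi/60 = 275.5177 rad/s
omega_joint = omega_motor / 9 = 30.6131 rad/s
v = omega_joint * r = 30.6131 * 5.5
= 168.3719 m/s


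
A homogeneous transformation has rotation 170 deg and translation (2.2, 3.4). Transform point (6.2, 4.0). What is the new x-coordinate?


x' = cos(theta)*px - sin(theta)*py + tx
= -0.9848*6.2 - 0.1736*4.0 + 2.2
= -4.6004


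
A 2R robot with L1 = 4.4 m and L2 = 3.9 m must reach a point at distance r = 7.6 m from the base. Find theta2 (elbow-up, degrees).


cos(theta2) = (r^2 - L1^2 - L2^2) / (2*L1*L2)
cos(theta2) = (57.76 - 19.36 - 15.21) / 34.32
cos(theta2) = 0.675699
theta2 = 47.4915 degrees


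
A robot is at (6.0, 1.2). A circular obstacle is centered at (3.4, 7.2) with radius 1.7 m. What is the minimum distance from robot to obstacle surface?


center_dist = sqrt((6.0-3.4)^2 + (1.2-7.2)^2)
= sqrt(6.76 + 36.0)
= 6.5391
min_dist = center_dist - radius = 6.5391 - 1.7 = 4.8391 m


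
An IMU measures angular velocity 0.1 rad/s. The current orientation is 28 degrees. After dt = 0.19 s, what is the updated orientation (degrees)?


delta_theta = w * dt = 0.1 * 0.19 = 0.019 rad
= 1.0886 deg
theta_new = 28 + 1.0886 = 29.0886 deg


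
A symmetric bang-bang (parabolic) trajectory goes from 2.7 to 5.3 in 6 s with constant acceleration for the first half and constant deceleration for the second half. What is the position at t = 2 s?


Symmetric rest-to-rest: each phase covers (pf-p0)/2 in time T/2. 0.5*a*(T/2)^2 = (pf-p0)/2 => a = 4*(pf-p0)/T^2
a = 4*(5.3-2.7)/6^2 = 0.2889
t = 2 is in the acceleration phase (t <= T/2).
p = p0 + 0.5*a*t^2 = 2.7 + 0.5*0.2889*2^2
= 3.2778


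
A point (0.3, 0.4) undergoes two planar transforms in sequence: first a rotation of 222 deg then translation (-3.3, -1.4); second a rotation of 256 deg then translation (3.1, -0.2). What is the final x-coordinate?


After transform 1:
x1 = cos(222)*0.3 - sin(222)*0.4 + -3.3 = -3.2553
y1 = sin(222)*0.3 + cos(222)*0.4 + -1.4 = -1.898
After transform 2:
x2 = cos(256)*-3.2553 - sin(256)*-1.898 + 3.1
= 2.0459


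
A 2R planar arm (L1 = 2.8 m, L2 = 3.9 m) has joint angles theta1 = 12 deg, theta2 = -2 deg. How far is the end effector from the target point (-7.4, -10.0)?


End effector via forward kinematics:
x = L1*cos(t1) + L2*cos(t1+t2) = 6.5796
y = L1*sin(t1) + L2*sin(t1+t2) = 1.2594
Distance to target:
d = sqrt((-7.4 - 6.5796)^2 + (-10.0 - 1.2594)^2)
= sqrt(195.4282 + 126.7737)
= 17.95 m


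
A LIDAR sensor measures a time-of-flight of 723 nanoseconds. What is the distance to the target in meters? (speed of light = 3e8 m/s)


tof = 723 ns = 7.23e-07 s
dist = c * tof / 2
= 3e8 * 7.23e-07 / 2
= 108.45 m


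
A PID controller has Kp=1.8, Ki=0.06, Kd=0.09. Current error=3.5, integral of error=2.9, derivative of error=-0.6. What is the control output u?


u = Kp*e + Ki*int(e) + Kd*de/dt
= 1.8*3.5 + 0.06*2.9 + 0.09*(-0.6)
= 6.3 + 0.174 + -0.054
= 6.42


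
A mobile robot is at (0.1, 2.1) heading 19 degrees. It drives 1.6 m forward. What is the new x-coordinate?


x_new = x0 + d*cos(theta)
= 0.1 + 1.6*cos(19)
= 0.1 + 1.5128
= 1.6128


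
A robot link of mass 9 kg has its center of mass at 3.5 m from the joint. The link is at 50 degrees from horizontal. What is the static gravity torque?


tau = m*g*L*cos(angle)
= 9 * 9.81 * 3.5 * cos(50 deg)
= 9 * 9.81 * 3.5 * 0.6428
= 198.631 Nm


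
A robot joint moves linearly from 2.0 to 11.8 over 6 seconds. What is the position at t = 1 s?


s = t/T = 1/6 = 0.1667
p(t) = p0 + (pf-p0)*s
= 2.0 + (11.8 - 2.0) * 0.1667
= 3.6333


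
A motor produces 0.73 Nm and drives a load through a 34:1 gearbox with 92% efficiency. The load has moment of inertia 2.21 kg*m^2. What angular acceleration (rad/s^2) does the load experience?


tau_out = tau_motor * N * eta
= 0.73 * 34 * 0.92 = 22.8344 Nm
alpha = tau_out / I = 22.8344 / 2.21
= 10.3323 rad/s^2


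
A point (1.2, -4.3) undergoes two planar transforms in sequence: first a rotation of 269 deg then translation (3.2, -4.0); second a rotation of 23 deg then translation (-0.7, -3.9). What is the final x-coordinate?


After transform 1:
x1 = cos(269)*1.2 - sin(269)*-4.3 + 3.2 = -1.1203
y1 = sin(269)*1.2 + cos(269)*-4.3 + -4.0 = -5.1248
After transform 2:
x2 = cos(23)*-1.1203 - sin(23)*-5.1248 + -0.7
= 0.2712


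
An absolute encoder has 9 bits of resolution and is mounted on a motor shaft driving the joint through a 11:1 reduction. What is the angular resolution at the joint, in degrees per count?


counts = 2^9 = 512
effective counts at joint = 512 * 11 = 5632
resolution = 360 / 5632
= 0.0639 deg/count


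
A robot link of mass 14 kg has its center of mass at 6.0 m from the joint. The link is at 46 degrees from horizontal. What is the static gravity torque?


tau = m*g*L*cos(angle)
= 14 * 9.81 * 6.0 * cos(46 deg)
= 14 * 9.81 * 6.0 * 0.6947
= 572.4263 Nm


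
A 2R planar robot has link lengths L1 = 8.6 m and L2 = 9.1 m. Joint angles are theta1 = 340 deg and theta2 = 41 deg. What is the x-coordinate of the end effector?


Convert angles to radians: theta1 = 5.9341, theta2 = 0.7156
x = L1*cos(theta1) + L2*cos(theta1+theta2)
x = 8.0814 + 8.4956
x = 16.5769


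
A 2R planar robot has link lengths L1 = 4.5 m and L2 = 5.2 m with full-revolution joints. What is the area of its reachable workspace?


r_max = L1 + L2 = 9.7 m
r_min = |L1 - L2| = 0.7 m
Area = pi*(r_max^2 - r_min^2)
= pi*(94.09 - 0.49)
= pi * 93.6
= 294.0531 m^2


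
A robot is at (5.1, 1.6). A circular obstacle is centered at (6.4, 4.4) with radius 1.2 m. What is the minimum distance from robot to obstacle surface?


center_dist = sqrt((5.1-6.4)^2 + (1.6-4.4)^2)
= sqrt(1.69 + 7.84)
= 3.0871
min_dist = center_dist - radius = 3.0871 - 1.2 = 1.8871 m


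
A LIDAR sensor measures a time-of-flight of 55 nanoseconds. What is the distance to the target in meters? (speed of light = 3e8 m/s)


tof = 55 ns = 5.5e-08 s
dist = c * tof / 2
= 3e8 * 5.5e-08 / 2
= 8.25 m


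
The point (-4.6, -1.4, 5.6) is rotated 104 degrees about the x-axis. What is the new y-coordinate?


Rotation about x-axis: y' = y*cos(theta) - z*sin(theta)
= -1.4 * -0.2419 - 5.6 * 0.9703
= -5.095


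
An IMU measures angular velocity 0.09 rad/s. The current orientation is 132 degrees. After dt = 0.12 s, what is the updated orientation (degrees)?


delta_theta = w * dt = 0.09 * 0.12 = 0.0108 rad
= 0.6188 deg
theta_new = 132 + 0.6188 = 132.6188 deg


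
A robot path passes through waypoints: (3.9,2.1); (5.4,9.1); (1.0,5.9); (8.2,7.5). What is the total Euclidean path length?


Segment lengths:
  seg1 = sqrt((1.5)^2 + (7.0)^2) = 7.1589
  seg2 = sqrt((-4.4)^2 + (-3.2)^2) = 5.4406
  seg3 = sqrt((7.2)^2 + (1.6)^2) = 7.3756
Total = 19.9751


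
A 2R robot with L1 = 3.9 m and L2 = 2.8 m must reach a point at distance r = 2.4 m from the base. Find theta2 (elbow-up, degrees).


cos(theta2) = (r^2 - L1^2 - L2^2) / (2*L1*L2)
cos(theta2) = (5.76 - 15.21 - 7.84) / 21.84
cos(theta2) = -0.791667
theta2 = 142.3415 degrees


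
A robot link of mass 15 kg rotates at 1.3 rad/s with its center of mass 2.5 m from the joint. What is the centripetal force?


F = m * omega^2 * r
= 15 * 1.3^2 * 2.5
= 15 * 1.69 * 2.5
= 63.375 N


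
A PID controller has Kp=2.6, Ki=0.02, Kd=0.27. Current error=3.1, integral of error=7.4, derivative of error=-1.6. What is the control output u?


u = Kp*e + Ki*int(e) + Kd*de/dt
= 2.6*3.1 + 0.02*7.4 + 0.27*(-1.6)
= 8.06 + 0.148 + -0.432
= 7.776


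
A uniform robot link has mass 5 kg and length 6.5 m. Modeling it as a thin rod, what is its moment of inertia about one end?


I = (1/3) * m * L^2
= (1/3) * 5 * 6.5^2
= 0.333333 * 5 * 42.25
= 70.4167 kg*m^2


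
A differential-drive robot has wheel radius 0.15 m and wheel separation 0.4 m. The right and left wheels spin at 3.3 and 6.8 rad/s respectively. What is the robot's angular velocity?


vR = r*wR = 0.15*3.3 = 0.495 m/s
vL = r*wL = 0.15*6.8 = 1.02 m/s
v = (vR+vL)/2 = 0.7575 m/s
omega = (vR-vL)/L = -1.3125 rad/s
angular velocity = -1.3125 rad/s


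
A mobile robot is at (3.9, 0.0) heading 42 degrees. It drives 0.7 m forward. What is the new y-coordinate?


y_new = y0 + d*sin(theta)
= 0.0 + 0.7*sin(42)
= 0.0 + 0.4684
= 0.4684


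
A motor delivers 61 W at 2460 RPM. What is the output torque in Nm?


omega = 2460 * 2*pi/60 = 257.6106 rad/s
tau = P / omega = 61 / 257.6106
= 0.2368 Nm


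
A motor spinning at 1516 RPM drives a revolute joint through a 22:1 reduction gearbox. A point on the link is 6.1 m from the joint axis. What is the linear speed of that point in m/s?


omega_motor = 1516 * 2*pi/60 = 158.7551 rad/s
omega_joint = omega_motor / 22 = 7.2161 rad/s
v = omega_joint * r = 7.2161 * 6.1
= 44.0185 m/s


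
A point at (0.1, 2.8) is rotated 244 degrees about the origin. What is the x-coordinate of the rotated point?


x' = x*cos(theta) - y*sin(theta)
cos(244 deg) = -0.4384, sin(244 deg) = -0.8988
x' = 0.1 * -0.4384 - 2.8 * -0.8988
= -0.0438 - -2.5166
= 2.4728


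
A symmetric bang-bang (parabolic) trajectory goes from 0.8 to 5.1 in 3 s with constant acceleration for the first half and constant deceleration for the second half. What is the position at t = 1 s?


Symmetric rest-to-rest: each phase covers (pf-p0)/2 in time T/2. 0.5*a*(T/2)^2 = (pf-p0)/2 => a = 4*(pf-p0)/T^2
a = 4*(5.1-0.8)/3^2 = 1.9111
t = 1 is in the acceleration phase (t <= T/2).
p = p0 + 0.5*a*t^2 = 0.8 + 0.5*1.9111*1^2
= 1.7556


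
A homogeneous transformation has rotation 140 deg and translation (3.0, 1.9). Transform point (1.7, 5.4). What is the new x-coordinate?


x' = cos(theta)*px - sin(theta)*py + tx
= -0.766*1.7 - 0.6428*5.4 + 3.0
= -1.7733


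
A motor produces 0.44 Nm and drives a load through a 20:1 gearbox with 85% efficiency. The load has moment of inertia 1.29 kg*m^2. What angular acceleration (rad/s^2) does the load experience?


tau_out = tau_motor * N * eta
= 0.44 * 20 * 0.85 = 7.48 Nm
alpha = tau_out / I = 7.48 / 1.29
= 5.7984 rad/s^2


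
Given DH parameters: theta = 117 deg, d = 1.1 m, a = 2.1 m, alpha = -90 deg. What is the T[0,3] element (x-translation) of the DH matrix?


T[0,3] = a * cos(theta)
= 2.1 * cos(117 deg)
= 2.1 * -0.454
= -0.9534


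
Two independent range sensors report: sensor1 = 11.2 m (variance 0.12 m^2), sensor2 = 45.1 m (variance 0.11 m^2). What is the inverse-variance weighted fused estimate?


w1 = (1/var1) / (1/var1 + 1/var2)
   = 8.3333 / (8.3333 + 9.0909) = 0.4783
w2 = 1 - w1 = 0.5217
fused = w1*s1 + w2*s2 = 5.3565 + 23.5304
= 28.887 m


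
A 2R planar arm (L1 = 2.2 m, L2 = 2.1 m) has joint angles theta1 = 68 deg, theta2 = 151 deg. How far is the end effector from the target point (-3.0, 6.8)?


End effector via forward kinematics:
x = L1*cos(t1) + L2*cos(t1+t2) = -0.8079
y = L1*sin(t1) + L2*sin(t1+t2) = 0.7182
Distance to target:
d = sqrt((-3.0 - -0.8079)^2 + (6.8 - 0.7182)^2)
= sqrt(4.8054 + 36.9879)
= 6.4648 m


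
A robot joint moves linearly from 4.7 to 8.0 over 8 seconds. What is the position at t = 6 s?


s = t/T = 6/8 = 0.75
p(t) = p0 + (pf-p0)*s
= 4.7 + (8.0 - 4.7) * 0.75
= 7.175


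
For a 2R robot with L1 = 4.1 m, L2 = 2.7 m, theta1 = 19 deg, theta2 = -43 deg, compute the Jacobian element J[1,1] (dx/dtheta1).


J[1,1] = -L1*sin(t1) - L2*sin(t1+t2)
= -4.1*sin(19) - 2.7*sin(-24)
= -0.2366


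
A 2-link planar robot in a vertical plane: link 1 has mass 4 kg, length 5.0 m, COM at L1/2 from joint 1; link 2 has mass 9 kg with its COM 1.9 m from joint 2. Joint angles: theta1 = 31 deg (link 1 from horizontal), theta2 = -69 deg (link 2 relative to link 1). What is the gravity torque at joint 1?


Horizontal distance from joint 1 to link-1 COM:
  x_c1 = (L1/2)*cos(t1) = 2.5 * 0.8572 = 2.1429 m
Horizontal distance from joint 1 to link-2 COM:
  x_c2 = L1*cos(t1) + Lc2*cos(t1+t2)
       = 5.0*0.8572 + 1.9*0.788 = 5.7831 m
tau1 = m1*g*x_c1 + m2*g*x_c2
     = 4*9.81*2.1429 + 9*9.81*5.7831
     = 84.0881 + 510.5861
     = 594.6742 Nm


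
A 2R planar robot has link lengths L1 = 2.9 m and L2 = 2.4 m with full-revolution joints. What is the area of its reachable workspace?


r_max = L1 + L2 = 5.3 m
r_min = |L1 - L2| = 0.5 m
Area = pi*(r_max^2 - r_min^2)
= pi*(28.09 - 0.25)
= pi * 27.84
= 87.4619 m^2


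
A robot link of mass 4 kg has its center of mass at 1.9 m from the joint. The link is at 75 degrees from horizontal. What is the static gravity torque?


tau = m*g*L*cos(angle)
= 4 * 9.81 * 1.9 * cos(75 deg)
= 4 * 9.81 * 1.9 * 0.2588
= 19.2965 Nm


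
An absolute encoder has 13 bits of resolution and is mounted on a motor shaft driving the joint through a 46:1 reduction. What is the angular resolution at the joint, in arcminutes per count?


counts = 2^13 = 8192
effective counts at joint = 8192 * 46 = 376832
resolution = 360*60 / 376832
= 0.0573 arcmin/count


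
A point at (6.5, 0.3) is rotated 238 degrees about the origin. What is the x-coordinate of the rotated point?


x' = x*cos(theta) - y*sin(theta)
cos(238 deg) = -0.5299, sin(238 deg) = -0.848
x' = 6.5 * -0.5299 - 0.3 * -0.848
= -3.4445 - -0.2544
= -3.1901


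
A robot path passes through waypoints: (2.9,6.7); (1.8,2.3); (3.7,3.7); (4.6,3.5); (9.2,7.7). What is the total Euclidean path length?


Segment lengths:
  seg1 = sqrt((-1.1)^2 + (-4.4)^2) = 4.5354
  seg2 = sqrt((1.9)^2 + (1.4)^2) = 2.3601
  seg3 = sqrt((0.9)^2 + (-0.2)^2) = 0.922
  seg4 = sqrt((4.6)^2 + (4.2)^2) = 6.229
Total = 14.0464


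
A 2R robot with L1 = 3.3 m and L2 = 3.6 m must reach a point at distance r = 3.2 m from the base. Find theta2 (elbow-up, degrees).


cos(theta2) = (r^2 - L1^2 - L2^2) / (2*L1*L2)
cos(theta2) = (10.24 - 10.89 - 12.96) / 23.76
cos(theta2) = -0.572811
theta2 = 124.9465 degrees


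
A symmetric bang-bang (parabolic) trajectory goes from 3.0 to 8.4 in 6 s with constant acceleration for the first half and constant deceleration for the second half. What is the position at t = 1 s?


Symmetric rest-to-rest: each phase covers (pf-p0)/2 in time T/2. 0.5*a*(T/2)^2 = (pf-p0)/2 => a = 4*(pf-p0)/T^2
a = 4*(8.4-3.0)/6^2 = 0.6
t = 1 is in the acceleration phase (t <= T/2).
p = p0 + 0.5*a*t^2 = 3.0 + 0.5*0.6*1^2
= 3.3


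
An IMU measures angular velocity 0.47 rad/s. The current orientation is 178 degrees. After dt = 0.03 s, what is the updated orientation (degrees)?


delta_theta = w * dt = 0.47 * 0.03 = 0.0141 rad
= 0.8079 deg
theta_new = 178 + 0.8079 = 178.8079 deg


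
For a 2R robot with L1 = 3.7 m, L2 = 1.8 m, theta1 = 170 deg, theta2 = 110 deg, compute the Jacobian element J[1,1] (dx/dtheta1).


J[1,1] = -L1*sin(t1) - L2*sin(t1+t2)
= -3.7*sin(170) - 1.8*sin(280)
= 1.1302


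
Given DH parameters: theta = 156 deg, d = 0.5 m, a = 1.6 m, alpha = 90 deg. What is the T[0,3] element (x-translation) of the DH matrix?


T[0,3] = a * cos(theta)
= 1.6 * cos(156 deg)
= 1.6 * -0.9135
= -1.4617


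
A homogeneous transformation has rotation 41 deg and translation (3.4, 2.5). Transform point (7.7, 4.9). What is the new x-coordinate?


x' = cos(theta)*px - sin(theta)*py + tx
= 0.7547*7.7 - 0.6561*4.9 + 3.4
= 5.9966


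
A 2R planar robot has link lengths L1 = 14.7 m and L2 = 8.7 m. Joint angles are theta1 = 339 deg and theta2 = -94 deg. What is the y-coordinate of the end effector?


Convert angles to radians: theta1 = 5.9167, theta2 = -1.6406
y = L1*sin(theta1) + L2*sin(theta1+theta2)
y = -5.268 + -7.8849
y = -13.1529


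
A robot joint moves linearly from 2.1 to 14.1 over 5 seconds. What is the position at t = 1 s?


s = t/T = 1/5 = 0.2
p(t) = p0 + (pf-p0)*s
= 2.1 + (14.1 - 2.1) * 0.2
= 4.5


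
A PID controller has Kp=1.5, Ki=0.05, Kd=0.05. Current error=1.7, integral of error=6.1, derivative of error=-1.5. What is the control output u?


u = Kp*e + Ki*int(e) + Kd*de/dt
= 1.5*1.7 + 0.05*6.1 + 0.05*(-1.5)
= 2.55 + 0.305 + -0.075
= 2.78


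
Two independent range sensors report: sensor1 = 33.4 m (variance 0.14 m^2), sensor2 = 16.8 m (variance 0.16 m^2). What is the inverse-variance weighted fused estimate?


w1 = (1/var1) / (1/var1 + 1/var2)
   = 7.1429 / (7.1429 + 6.25) = 0.5333
w2 = 1 - w1 = 0.4667
fused = w1*s1 + w2*s2 = 17.8133 + 7.84
= 25.6533 m


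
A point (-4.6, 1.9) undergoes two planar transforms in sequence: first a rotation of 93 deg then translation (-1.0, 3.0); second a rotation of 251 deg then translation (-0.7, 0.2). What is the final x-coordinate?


After transform 1:
x1 = cos(93)*-4.6 - sin(93)*1.9 + -1.0 = -2.6567
y1 = sin(93)*-4.6 + cos(93)*1.9 + 3.0 = -1.6931
After transform 2:
x2 = cos(251)*-2.6567 - sin(251)*-1.6931 + -0.7
= -1.436


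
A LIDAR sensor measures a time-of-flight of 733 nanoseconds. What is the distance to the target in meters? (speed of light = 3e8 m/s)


tof = 733 ns = 7.33e-07 s
dist = c * tof / 2
= 3e8 * 7.33e-07 / 2
= 109.95 m


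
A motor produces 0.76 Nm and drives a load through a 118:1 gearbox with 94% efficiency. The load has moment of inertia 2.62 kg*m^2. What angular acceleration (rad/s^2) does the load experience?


tau_out = tau_motor * N * eta
= 0.76 * 118 * 0.94 = 84.2992 Nm
alpha = tau_out / I = 84.2992 / 2.62
= 32.1753 rad/s^2


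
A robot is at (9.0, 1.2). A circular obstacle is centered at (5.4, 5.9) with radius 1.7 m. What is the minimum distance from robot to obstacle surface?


center_dist = sqrt((9.0-5.4)^2 + (1.2-5.9)^2)
= sqrt(12.96 + 22.09)
= 5.9203
min_dist = center_dist - radius = 5.9203 - 1.7 = 4.2203 m


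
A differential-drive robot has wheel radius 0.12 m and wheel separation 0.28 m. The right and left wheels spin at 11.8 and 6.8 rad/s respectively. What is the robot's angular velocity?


vR = r*wR = 0.12*11.8 = 1.416 m/s
vL = r*wL = 0.12*6.8 = 0.816 m/s
v = (vR+vL)/2 = 1.116 m/s
omega = (vR-vL)/L = 2.1429 rad/s
angular velocity = 2.1429 rad/s


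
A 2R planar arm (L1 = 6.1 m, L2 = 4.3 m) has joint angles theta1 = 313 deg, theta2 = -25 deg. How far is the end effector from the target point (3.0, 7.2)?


End effector via forward kinematics:
x = L1*cos(t1) + L2*cos(t1+t2) = 5.489
y = L1*sin(t1) + L2*sin(t1+t2) = -8.5508
Distance to target:
d = sqrt((3.0 - 5.489)^2 + (7.2 - -8.5508)^2)
= sqrt(6.1949 + 248.0877)
= 15.9462 m


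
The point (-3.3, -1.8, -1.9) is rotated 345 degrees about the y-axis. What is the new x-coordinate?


Rotation about y-axis: x' = x*cos(theta) + z*sin(theta)
= -3.3 * 0.9659 + -1.9 * -0.2588
= -2.6958


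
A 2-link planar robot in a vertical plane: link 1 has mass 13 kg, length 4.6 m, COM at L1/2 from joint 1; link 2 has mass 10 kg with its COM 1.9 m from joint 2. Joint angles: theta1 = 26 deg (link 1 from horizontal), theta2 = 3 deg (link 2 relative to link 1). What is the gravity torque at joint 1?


Horizontal distance from joint 1 to link-1 COM:
  x_c1 = (L1/2)*cos(t1) = 2.3 * 0.8988 = 2.0672 m
Horizontal distance from joint 1 to link-2 COM:
  x_c2 = L1*cos(t1) + Lc2*cos(t1+t2)
       = 4.6*0.8988 + 1.9*0.8746 = 5.7962 m
tau1 = m1*g*x_c1 + m2*g*x_c2
     = 13*9.81*2.0672 + 10*9.81*5.7962
     = 263.6334 + 568.6102
     = 832.2435 Nm


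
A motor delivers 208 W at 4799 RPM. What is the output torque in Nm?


omega = 4799 * 2*pi/60 = 502.5501 rad/s
tau = P / omega = 208 / 502.5501
= 0.4139 Nm


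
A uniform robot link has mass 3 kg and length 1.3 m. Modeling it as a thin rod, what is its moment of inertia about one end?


I = (1/3) * m * L^2
= (1/3) * 3 * 1.3^2
= 0.333333 * 3 * 1.69
= 1.69 kg*m^2


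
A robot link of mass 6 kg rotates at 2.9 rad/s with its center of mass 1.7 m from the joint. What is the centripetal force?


F = m * omega^2 * r
= 6 * 2.9^2 * 1.7
= 6 * 8.41 * 1.7
= 85.782 N


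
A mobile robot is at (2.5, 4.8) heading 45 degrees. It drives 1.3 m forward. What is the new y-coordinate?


y_new = y0 + d*sin(theta)
= 4.8 + 1.3*sin(45)
= 4.8 + 0.9192
= 5.7192


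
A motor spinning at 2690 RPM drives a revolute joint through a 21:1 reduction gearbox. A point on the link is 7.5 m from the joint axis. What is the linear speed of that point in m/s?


omega_motor = 2690 * 2*pi/60 = 281.6961 rad/s
omega_joint = omega_motor / 21 = 13.4141 rad/s
v = omega_joint * r = 13.4141 * 7.5
= 100.6058 m/s


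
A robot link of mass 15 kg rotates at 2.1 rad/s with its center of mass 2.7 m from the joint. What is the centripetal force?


F = m * omega^2 * r
= 15 * 2.1^2 * 2.7
= 15 * 4.41 * 2.7
= 178.605 N


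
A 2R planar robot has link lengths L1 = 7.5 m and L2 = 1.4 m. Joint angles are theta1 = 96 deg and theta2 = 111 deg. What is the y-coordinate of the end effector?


Convert angles to radians: theta1 = 1.6755, theta2 = 1.9373
y = L1*sin(theta1) + L2*sin(theta1+theta2)
y = 7.4589 + -0.6356
y = 6.8233


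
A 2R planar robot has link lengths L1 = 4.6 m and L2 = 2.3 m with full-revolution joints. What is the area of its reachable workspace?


r_max = L1 + L2 = 6.9 m
r_min = |L1 - L2| = 2.3 m
Area = pi*(r_max^2 - r_min^2)
= pi*(47.61 - 5.29)
= pi * 42.32
= 132.9522 m^2


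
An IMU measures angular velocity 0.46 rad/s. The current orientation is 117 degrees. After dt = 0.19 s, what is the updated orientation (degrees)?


delta_theta = w * dt = 0.46 * 0.19 = 0.0874 rad
= 5.0077 deg
theta_new = 117 + 5.0077 = 122.0077 deg


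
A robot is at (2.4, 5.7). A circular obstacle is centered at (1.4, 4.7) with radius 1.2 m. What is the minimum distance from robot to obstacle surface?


center_dist = sqrt((2.4-1.4)^2 + (5.7-4.7)^2)
= sqrt(1.0 + 1.0)
= 1.4142
min_dist = center_dist - radius = 1.4142 - 1.2 = 0.2142 m


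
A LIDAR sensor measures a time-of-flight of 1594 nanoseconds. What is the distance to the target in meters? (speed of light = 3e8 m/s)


tof = 1594 ns = 1.594e-06 s
dist = c * tof / 2
= 3e8 * 1.594e-06 / 2
= 239.1 m


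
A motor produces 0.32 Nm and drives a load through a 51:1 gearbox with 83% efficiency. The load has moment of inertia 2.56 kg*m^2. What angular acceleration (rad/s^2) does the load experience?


tau_out = tau_motor * N * eta
= 0.32 * 51 * 0.83 = 13.5456 Nm
alpha = tau_out / I = 13.5456 / 2.56
= 5.2912 rad/s^2


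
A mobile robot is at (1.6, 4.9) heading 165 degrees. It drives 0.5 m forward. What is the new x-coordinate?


x_new = x0 + d*cos(theta)
= 1.6 + 0.5*cos(165)
= 1.6 + -0.483
= 1.117


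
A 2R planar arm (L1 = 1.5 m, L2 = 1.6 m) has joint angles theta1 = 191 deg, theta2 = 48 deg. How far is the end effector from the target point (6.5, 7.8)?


End effector via forward kinematics:
x = L1*cos(t1) + L2*cos(t1+t2) = -2.2965
y = L1*sin(t1) + L2*sin(t1+t2) = -1.6577
Distance to target:
d = sqrt((6.5 - -2.2965)^2 + (7.8 - -1.6577)^2)
= sqrt(77.3784 + 89.4477)
= 12.9161 m


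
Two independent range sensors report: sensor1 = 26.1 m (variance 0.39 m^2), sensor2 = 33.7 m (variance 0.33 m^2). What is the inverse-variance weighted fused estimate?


w1 = (1/var1) / (1/var1 + 1/var2)
   = 2.5641 / (2.5641 + 3.0303) = 0.4583
w2 = 1 - w1 = 0.5417
fused = w1*s1 + w2*s2 = 11.9625 + 18.2542
= 30.2167 m


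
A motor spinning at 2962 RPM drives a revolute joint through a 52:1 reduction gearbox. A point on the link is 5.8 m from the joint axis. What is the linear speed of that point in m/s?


omega_motor = 2962 * 2*pi/60 = 310.1799 rad/s
omega_joint = omega_motor / 52 = 5.965 rad/s
v = omega_joint * r = 5.965 * 5.8
= 34.597 m/s


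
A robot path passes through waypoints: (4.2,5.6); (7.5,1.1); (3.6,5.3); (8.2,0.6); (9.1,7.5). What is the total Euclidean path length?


Segment lengths:
  seg1 = sqrt((3.3)^2 + (-4.5)^2) = 5.5803
  seg2 = sqrt((-3.9)^2 + (4.2)^2) = 5.7315
  seg3 = sqrt((4.6)^2 + (-4.7)^2) = 6.5765
  seg4 = sqrt((0.9)^2 + (6.9)^2) = 6.9584
Total = 24.8467


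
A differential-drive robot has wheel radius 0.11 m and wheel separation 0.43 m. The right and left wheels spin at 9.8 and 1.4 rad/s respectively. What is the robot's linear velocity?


vR = r*wR = 0.11*9.8 = 1.078 m/s
vL = r*wL = 0.11*1.4 = 0.154 m/s
v = (vR+vL)/2 = 0.616 m/s
omega = (vR-vL)/L = 2.1488 rad/s
linear velocity = 0.616 m/s


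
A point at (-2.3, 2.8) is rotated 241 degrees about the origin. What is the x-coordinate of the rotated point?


x' = x*cos(theta) - y*sin(theta)
cos(241 deg) = -0.4848, sin(241 deg) = -0.8746
x' = -2.3 * -0.4848 - 2.8 * -0.8746
= 1.1151 - -2.4489
= 3.564


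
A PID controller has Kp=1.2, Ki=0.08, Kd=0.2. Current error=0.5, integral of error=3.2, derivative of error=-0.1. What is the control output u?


u = Kp*e + Ki*int(e) + Kd*de/dt
= 1.2*0.5 + 0.08*3.2 + 0.2*(-0.1)
= 0.6 + 0.256 + -0.02
= 0.836


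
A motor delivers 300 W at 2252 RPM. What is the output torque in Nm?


omega = 2252 * 2*pi/60 = 235.8289 rad/s
tau = P / omega = 300 / 235.8289
= 1.2721 Nm


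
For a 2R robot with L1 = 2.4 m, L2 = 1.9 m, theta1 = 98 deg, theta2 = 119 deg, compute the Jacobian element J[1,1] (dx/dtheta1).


J[1,1] = -L1*sin(t1) - L2*sin(t1+t2)
= -2.4*sin(98) - 1.9*sin(217)
= -1.2332


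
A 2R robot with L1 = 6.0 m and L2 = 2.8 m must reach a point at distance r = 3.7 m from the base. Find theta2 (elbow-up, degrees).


cos(theta2) = (r^2 - L1^2 - L2^2) / (2*L1*L2)
cos(theta2) = (13.69 - 36.0 - 7.84) / 33.6
cos(theta2) = -0.897321
theta2 = 153.8082 degrees


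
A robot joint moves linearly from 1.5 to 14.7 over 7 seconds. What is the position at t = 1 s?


s = t/T = 1/7 = 0.1429
p(t) = p0 + (pf-p0)*s
= 1.5 + (14.7 - 1.5) * 0.1429
= 3.3857


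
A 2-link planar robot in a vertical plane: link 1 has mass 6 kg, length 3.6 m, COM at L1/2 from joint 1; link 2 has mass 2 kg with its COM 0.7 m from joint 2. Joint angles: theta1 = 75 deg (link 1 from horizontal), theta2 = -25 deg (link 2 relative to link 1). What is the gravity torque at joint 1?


Horizontal distance from joint 1 to link-1 COM:
  x_c1 = (L1/2)*cos(t1) = 1.8 * 0.2588 = 0.4659 m
Horizontal distance from joint 1 to link-2 COM:
  x_c2 = L1*cos(t1) + Lc2*cos(t1+t2)
       = 3.6*0.2588 + 0.7*0.6428 = 1.3817 m
tau1 = m1*g*x_c1 + m2*g*x_c2
     = 6*9.81*0.4659 + 2*9.81*1.3817
     = 27.4214 + 27.109
     = 54.5303 Nm


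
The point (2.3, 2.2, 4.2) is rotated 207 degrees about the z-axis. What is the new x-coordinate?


Rotation about z-axis: x' = x*cos(theta) - y*sin(theta)
= 2.3 * -0.891 - 2.2 * -0.454
= -1.0505


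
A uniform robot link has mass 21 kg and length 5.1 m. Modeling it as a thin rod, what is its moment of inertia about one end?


I = (1/3) * m * L^2
= (1/3) * 21 * 5.1^2
= 0.333333 * 21 * 26.01
= 182.07 kg*m^2


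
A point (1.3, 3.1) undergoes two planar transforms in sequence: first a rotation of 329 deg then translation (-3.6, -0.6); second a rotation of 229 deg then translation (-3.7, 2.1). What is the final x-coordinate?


After transform 1:
x1 = cos(329)*1.3 - sin(329)*3.1 + -3.6 = -0.8891
y1 = sin(329)*1.3 + cos(329)*3.1 + -0.6 = 1.3877
After transform 2:
x2 = cos(229)*-0.8891 - sin(229)*1.3877 + -3.7
= -2.0694


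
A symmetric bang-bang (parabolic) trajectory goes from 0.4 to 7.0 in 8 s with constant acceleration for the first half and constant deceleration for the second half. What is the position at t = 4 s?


Symmetric rest-to-rest: each phase covers (pf-p0)/2 in time T/2. 0.5*a*(T/2)^2 = (pf-p0)/2 => a = 4*(pf-p0)/T^2
a = 4*(7.0-0.4)/8^2 = 0.4125
t = 4 is in the acceleration phase (t <= T/2).
p = p0 + 0.5*a*t^2 = 0.4 + 0.5*0.4125*4^2
= 3.7


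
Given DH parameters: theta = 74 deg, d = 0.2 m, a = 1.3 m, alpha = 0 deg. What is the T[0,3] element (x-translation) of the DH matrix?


T[0,3] = a * cos(theta)
= 1.3 * cos(74 deg)
= 1.3 * 0.2756
= 0.3583


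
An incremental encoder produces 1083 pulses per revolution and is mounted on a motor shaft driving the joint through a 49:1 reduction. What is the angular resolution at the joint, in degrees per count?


counts per rev = 1083
effective counts at joint = 1083 * 49 = 53067
resolution = 360 / 53067
= 0.0068 deg/count


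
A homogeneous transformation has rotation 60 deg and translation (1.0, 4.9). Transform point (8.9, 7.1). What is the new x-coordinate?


x' = cos(theta)*px - sin(theta)*py + tx
= 0.5*8.9 - 0.866*7.1 + 1.0
= -0.6988


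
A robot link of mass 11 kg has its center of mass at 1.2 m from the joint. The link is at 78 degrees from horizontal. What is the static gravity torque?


tau = m*g*L*cos(angle)
= 11 * 9.81 * 1.2 * cos(78 deg)
= 11 * 9.81 * 1.2 * 0.2079
= 26.9229 Nm


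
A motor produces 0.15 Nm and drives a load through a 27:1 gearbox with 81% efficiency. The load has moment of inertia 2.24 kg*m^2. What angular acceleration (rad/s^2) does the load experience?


tau_out = tau_motor * N * eta
= 0.15 * 27 * 0.81 = 3.2805 Nm
alpha = tau_out / I = 3.2805 / 2.24
= 1.4645 rad/s^2


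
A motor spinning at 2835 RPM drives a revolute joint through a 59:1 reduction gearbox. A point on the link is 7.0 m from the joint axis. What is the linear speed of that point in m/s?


omega_motor = 2835 * 2*pi/60 = 296.8805 rad/s
omega_joint = omega_motor / 59 = 5.0319 rad/s
v = omega_joint * r = 5.0319 * 7.0
= 35.2231 m/s


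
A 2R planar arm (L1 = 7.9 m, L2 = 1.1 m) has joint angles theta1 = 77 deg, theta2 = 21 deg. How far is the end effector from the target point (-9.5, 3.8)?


End effector via forward kinematics:
x = L1*cos(t1) + L2*cos(t1+t2) = 1.624
y = L1*sin(t1) + L2*sin(t1+t2) = 8.7868
Distance to target:
d = sqrt((-9.5 - 1.624)^2 + (3.8 - 8.7868)^2)
= sqrt(123.7439 + 24.8684)
= 12.1907 m


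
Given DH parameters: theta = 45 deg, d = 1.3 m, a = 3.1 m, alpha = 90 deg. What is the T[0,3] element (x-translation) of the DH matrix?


T[0,3] = a * cos(theta)
= 3.1 * cos(45 deg)
= 3.1 * 0.7071
= 2.192


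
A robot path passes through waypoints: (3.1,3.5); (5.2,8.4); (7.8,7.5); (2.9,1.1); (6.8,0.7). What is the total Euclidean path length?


Segment lengths:
  seg1 = sqrt((2.1)^2 + (4.9)^2) = 5.331
  seg2 = sqrt((2.6)^2 + (-0.9)^2) = 2.7514
  seg3 = sqrt((-4.9)^2 + (-6.4)^2) = 8.0604
  seg4 = sqrt((3.9)^2 + (-0.4)^2) = 3.9205
Total = 20.0633


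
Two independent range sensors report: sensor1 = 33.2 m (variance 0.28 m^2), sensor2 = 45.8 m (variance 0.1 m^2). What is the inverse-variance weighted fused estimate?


w1 = (1/var1) / (1/var1 + 1/var2)
   = 3.5714 / (3.5714 + 10.0) = 0.2632
w2 = 1 - w1 = 0.7368
fused = w1*s1 + w2*s2 = 8.7368 + 33.7474
= 42.4842 m


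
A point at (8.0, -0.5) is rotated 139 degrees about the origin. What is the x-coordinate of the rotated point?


x' = x*cos(theta) - y*sin(theta)
cos(139 deg) = -0.7547, sin(139 deg) = 0.6561
x' = 8.0 * -0.7547 - -0.5 * 0.6561
= -6.0377 - -0.328
= -5.7096


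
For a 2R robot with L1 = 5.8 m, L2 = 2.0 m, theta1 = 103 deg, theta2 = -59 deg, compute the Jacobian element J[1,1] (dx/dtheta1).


J[1,1] = -L1*sin(t1) - L2*sin(t1+t2)
= -5.8*sin(103) - 2.0*sin(44)
= -7.0407


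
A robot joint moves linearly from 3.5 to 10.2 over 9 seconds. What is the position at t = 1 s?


s = t/T = 1/9 = 0.1111
p(t) = p0 + (pf-p0)*s
= 3.5 + (10.2 - 3.5) * 0.1111
= 4.2444


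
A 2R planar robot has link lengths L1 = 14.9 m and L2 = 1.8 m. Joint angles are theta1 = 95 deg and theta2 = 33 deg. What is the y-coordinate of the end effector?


Convert angles to radians: theta1 = 1.6581, theta2 = 0.576
y = L1*sin(theta1) + L2*sin(theta1+theta2)
y = 14.8433 + 1.4184
y = 16.2617


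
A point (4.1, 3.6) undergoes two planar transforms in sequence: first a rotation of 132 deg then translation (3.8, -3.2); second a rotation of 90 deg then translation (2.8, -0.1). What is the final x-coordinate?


After transform 1:
x1 = cos(132)*4.1 - sin(132)*3.6 + 3.8 = -1.6188
y1 = sin(132)*4.1 + cos(132)*3.6 + -3.2 = -2.562
After transform 2:
x2 = cos(90)*-1.6188 - sin(90)*-2.562 + 2.8
= 5.362


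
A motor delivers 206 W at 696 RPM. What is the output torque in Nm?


omega = 696 * 2*pi/60 = 72.8849 rad/s
tau = P / omega = 206 / 72.8849
= 2.8264 Nm


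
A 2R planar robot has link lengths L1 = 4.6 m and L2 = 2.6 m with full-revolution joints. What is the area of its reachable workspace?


r_max = L1 + L2 = 7.2 m
r_min = |L1 - L2| = 2.0 m
Area = pi*(r_max^2 - r_min^2)
= pi*(51.84 - 4.0)
= pi * 47.84
= 150.2938 m^2


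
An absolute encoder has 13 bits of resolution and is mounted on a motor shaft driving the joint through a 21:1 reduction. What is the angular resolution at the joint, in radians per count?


counts = 2^13 = 8192
effective counts at joint = 8192 * 21 = 172032
resolution = 2*pi / 172032
= 3.6523e-05 rad/count


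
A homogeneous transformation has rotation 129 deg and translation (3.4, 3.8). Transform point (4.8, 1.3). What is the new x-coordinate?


x' = cos(theta)*px - sin(theta)*py + tx
= -0.6293*4.8 - 0.7771*1.3 + 3.4
= -0.631


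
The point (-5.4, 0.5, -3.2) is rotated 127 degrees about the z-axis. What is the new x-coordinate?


Rotation about z-axis: x' = x*cos(theta) - y*sin(theta)
= -5.4 * -0.6018 - 0.5 * 0.7986
= 2.8505


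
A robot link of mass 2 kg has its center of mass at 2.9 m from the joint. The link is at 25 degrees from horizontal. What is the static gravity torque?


tau = m*g*L*cos(angle)
= 2 * 9.81 * 2.9 * cos(25 deg)
= 2 * 9.81 * 2.9 * 0.9063
= 51.5671 Nm


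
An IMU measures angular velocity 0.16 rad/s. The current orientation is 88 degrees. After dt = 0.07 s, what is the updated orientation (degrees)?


delta_theta = w * dt = 0.16 * 0.07 = 0.0112 rad
= 0.6417 deg
theta_new = 88 + 0.6417 = 88.6417 deg


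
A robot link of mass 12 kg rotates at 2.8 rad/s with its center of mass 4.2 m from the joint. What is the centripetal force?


F = m * omega^2 * r
= 12 * 2.8^2 * 4.2
= 12 * 7.84 * 4.2
= 395.136 N


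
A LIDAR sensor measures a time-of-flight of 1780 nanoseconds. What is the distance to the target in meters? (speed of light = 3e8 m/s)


tof = 1780 ns = 1.78e-06 s
dist = c * tof / 2
= 3e8 * 1.78e-06 / 2
= 267.0 m


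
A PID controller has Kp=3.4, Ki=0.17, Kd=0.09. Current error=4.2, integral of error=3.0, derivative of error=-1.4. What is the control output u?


u = Kp*e + Ki*int(e) + Kd*de/dt
= 3.4*4.2 + 0.17*3.0 + 0.09*(-1.4)
= 14.28 + 0.51 + -0.126
= 14.664


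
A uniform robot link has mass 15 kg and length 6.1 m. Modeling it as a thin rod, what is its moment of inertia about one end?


I = (1/3) * m * L^2
= (1/3) * 15 * 6.1^2
= 0.333333 * 15 * 37.21
= 186.05 kg*m^2


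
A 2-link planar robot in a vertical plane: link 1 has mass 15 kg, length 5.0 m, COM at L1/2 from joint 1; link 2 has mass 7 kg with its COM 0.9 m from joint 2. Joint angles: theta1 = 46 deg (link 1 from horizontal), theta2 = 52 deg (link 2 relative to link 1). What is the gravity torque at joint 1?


Horizontal distance from joint 1 to link-1 COM:
  x_c1 = (L1/2)*cos(t1) = 2.5 * 0.6947 = 1.7366 m
Horizontal distance from joint 1 to link-2 COM:
  x_c2 = L1*cos(t1) + Lc2*cos(t1+t2)
       = 5.0*0.6947 + 0.9*-0.1392 = 3.348 m
tau1 = m1*g*x_c1 + m2*g*x_c2
     = 15*9.81*1.7366 + 7*9.81*3.348
     = 255.5474 + 229.9096
     = 485.4571 Nm


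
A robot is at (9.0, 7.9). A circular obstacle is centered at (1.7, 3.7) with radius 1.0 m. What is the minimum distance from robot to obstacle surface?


center_dist = sqrt((9.0-1.7)^2 + (7.9-3.7)^2)
= sqrt(53.29 + 17.64)
= 8.422
min_dist = center_dist - radius = 8.422 - 1.0 = 7.422 m


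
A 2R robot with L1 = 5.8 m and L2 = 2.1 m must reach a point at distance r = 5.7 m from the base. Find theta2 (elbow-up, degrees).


cos(theta2) = (r^2 - L1^2 - L2^2) / (2*L1*L2)
cos(theta2) = (32.49 - 33.64 - 4.41) / 24.36
cos(theta2) = -0.228243
theta2 = 103.1937 degrees


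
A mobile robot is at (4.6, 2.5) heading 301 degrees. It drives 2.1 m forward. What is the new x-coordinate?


x_new = x0 + d*cos(theta)
= 4.6 + 2.1*cos(301)
= 4.6 + 1.0816
= 5.6816


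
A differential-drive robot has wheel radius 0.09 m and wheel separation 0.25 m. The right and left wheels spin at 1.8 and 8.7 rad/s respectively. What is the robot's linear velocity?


vR = r*wR = 0.09*1.8 = 0.162 m/s
vL = r*wL = 0.09*8.7 = 0.783 m/s
v = (vR+vL)/2 = 0.4725 m/s
omega = (vR-vL)/L = -2.484 rad/s
linear velocity = 0.4725 m/s


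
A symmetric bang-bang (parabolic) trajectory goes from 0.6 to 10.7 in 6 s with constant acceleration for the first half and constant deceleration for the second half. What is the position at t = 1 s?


Symmetric rest-to-rest: each phase covers (pf-p0)/2 in time T/2. 0.5*a*(T/2)^2 = (pf-p0)/2 => a = 4*(pf-p0)/T^2
a = 4*(10.7-0.6)/6^2 = 1.1222
t = 1 is in the acceleration phase (t <= T/2).
p = p0 + 0.5*a*t^2 = 0.6 + 0.5*1.1222*1^2
= 1.1611


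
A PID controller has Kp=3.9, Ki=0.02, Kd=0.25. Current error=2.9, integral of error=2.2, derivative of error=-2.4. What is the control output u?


u = Kp*e + Ki*int(e) + Kd*de/dt
= 3.9*2.9 + 0.02*2.2 + 0.25*(-2.4)
= 11.31 + 0.044 + -0.6
= 10.754


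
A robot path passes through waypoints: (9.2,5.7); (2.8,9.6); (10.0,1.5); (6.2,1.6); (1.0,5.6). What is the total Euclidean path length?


Segment lengths:
  seg1 = sqrt((-6.4)^2 + (3.9)^2) = 7.4947
  seg2 = sqrt((7.2)^2 + (-8.1)^2) = 10.8374
  seg3 = sqrt((-3.8)^2 + (0.1)^2) = 3.8013
  seg4 = sqrt((-5.2)^2 + (4.0)^2) = 6.5605
Total = 28.6939


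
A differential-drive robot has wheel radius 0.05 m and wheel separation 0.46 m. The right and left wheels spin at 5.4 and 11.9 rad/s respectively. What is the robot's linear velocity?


vR = r*wR = 0.05*5.4 = 0.27 m/s
vL = r*wL = 0.05*11.9 = 0.595 m/s
v = (vR+vL)/2 = 0.4325 m/s
omega = (vR-vL)/L = -0.7065 rad/s
linear velocity = 0.4325 m/s


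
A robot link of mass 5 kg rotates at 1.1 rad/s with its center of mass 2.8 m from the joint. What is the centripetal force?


F = m * omega^2 * r
= 5 * 1.1^2 * 2.8
= 5 * 1.21 * 2.8
= 16.94 N


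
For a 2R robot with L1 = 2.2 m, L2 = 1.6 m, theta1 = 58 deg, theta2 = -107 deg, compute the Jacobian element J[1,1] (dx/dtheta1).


J[1,1] = -L1*sin(t1) - L2*sin(t1+t2)
= -2.2*sin(58) - 1.6*sin(-49)
= -0.6582


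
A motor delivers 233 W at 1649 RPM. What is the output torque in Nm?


omega = 1649 * 2*pi/60 = 172.6829 rad/s
tau = P / omega = 233 / 172.6829
= 1.3493 Nm


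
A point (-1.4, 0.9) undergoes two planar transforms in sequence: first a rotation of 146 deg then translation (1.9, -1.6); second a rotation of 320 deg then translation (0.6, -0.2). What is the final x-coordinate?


After transform 1:
x1 = cos(146)*-1.4 - sin(146)*0.9 + 1.9 = 2.5574
y1 = sin(146)*-1.4 + cos(146)*0.9 + -1.6 = -3.129
After transform 2:
x2 = cos(320)*2.5574 - sin(320)*-3.129 + 0.6
= 0.5478


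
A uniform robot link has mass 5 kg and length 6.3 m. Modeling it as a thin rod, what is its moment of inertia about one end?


I = (1/3) * m * L^2
= (1/3) * 5 * 6.3^2
= 0.333333 * 5 * 39.69
= 66.15 kg*m^2


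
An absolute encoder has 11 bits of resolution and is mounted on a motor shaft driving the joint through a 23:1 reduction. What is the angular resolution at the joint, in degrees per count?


counts = 2^11 = 2048
effective counts at joint = 2048 * 23 = 47104
resolution = 360 / 47104
= 0.0076 deg/count


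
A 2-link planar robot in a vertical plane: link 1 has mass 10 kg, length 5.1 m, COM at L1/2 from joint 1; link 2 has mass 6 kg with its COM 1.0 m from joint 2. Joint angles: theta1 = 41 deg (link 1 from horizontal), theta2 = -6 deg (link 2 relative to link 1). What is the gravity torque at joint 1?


Horizontal distance from joint 1 to link-1 COM:
  x_c1 = (L1/2)*cos(t1) = 2.55 * 0.7547 = 1.9245 m
Horizontal distance from joint 1 to link-2 COM:
  x_c2 = L1*cos(t1) + Lc2*cos(t1+t2)
       = 5.1*0.7547 + 1.0*0.8192 = 4.6682 m
tau1 = m1*g*x_c1 + m2*g*x_c2
     = 10*9.81*1.9245 + 6*9.81*4.6682
     = 188.7944 + 274.7685
     = 463.5629 Nm
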